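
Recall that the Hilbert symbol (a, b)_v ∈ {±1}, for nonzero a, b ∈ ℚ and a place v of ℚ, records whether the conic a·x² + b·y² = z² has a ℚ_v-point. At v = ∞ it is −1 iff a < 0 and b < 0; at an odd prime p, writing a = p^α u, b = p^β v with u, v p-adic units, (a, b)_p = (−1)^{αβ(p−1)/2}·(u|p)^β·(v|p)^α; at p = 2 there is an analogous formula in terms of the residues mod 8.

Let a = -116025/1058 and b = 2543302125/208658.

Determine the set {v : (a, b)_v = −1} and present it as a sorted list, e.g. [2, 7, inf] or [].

(a, b) ≡ (-9282, 2730) mod (ℚ^×)²; places V = {2, 3, 5, 7, 13, 17, 19, 23, ∞}.
(a,b)_7: α=1, u≡1; β=3, v≡3 (mod 7); (1|7)=+1, (3|7)=-1; sign (−1)^1·+1^3·-1^1 = +1.
(a,b)_3: α=1, u≡2; β=3, v≡1 (mod 3); (2|3)=-1, (1|3)=+1; sign (−1)^1·-1^3·+1^1 = +1.
(a,b)_23: α=-2, u≡5; β=0, v≡3 (mod 23); (5|23)=-1, (3|23)=+1; sign (−1)^0·-1^0·+1^-2 = +1.
(a,b)_5: α=2, u≡3; β=3, v≡4 (mod 5); (3|5)=-1, (4|5)=+1; sign (−1)^0·-1^3·+1^2 = -1.
(a,b)_13: α=1, u≡9; β=3, v≡5 (mod 13); (9|13)=+1, (5|13)=-1; sign (−1)^0·+1^3·-1^1 = -1.
(a,b)_2: α=-1, β=-1; u≡7, v≡5 (mod 8); ε(u)ε(v)=1·0, αω(v)=-1·1, βω(u)=-1·0; sum ≡ 1  ⇒  -1.
(a,b)_∞: sgn(-9282)=−, sgn(2730)=+, so +1.
(a,b)_17: α=1, u≡15; β=-2, v≡5 (mod 17); (15|17)=+1, (5|17)=-1; sign (−1)^0·+1^-2·-1^1 = -1.
(a,b)_19: α=0, u≡5; β=-2, v≡18 (mod 19); (5|19)=+1, (18|19)=-1; sign (−1)^0·+1^-2·-1^0 = +1.
Ram(-9282, 2730) = {2, 5, 13, 17}; no ℚ_2-point on the conic.

[2, 5, 13, 17]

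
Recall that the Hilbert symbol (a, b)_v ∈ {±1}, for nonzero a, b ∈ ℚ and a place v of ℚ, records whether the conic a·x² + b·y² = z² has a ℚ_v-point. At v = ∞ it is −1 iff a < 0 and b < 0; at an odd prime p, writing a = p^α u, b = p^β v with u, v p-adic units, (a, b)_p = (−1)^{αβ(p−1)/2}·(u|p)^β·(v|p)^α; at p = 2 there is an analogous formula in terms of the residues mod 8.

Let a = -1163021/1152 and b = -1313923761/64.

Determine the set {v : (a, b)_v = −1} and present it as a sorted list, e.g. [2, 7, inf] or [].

Mod squares: a ≡ -1258, b ≡ -41. Check v ∈ {∞, 2, 3, 17, 37, 41, 43}.
v=17: a=17^1·(≡14), b=17^2·(≡5) mod 17; (14|17)=-1, (5|17)=-1; (−1)^{1·2·8}·(-1)^2·(-1)^1 = -1.
v=2: v_2(a)=-7, v_2(b)=-6; units ≡ 3, 7 (mod 8); ε·ε+αω+βω = 1·1+-7·0+-6·1 ≡ 1  ⇒  (a,b)_2 = -1.
v=41: a=41^0·(≡27), b=41^1·(≡21) mod 41; (27|41)=-1, (21|41)=+1; (−1)^{0·1·20}·(-1)^1·(+1)^0 = -1.
v=3: a=3^-2·(≡2), b=3^4·(≡1) mod 3; (2|3)=-1, (1|3)=+1; (−1)^{-2·4·1}·(-1)^4·(+1)^-2 = +1.
v=37: a=37^1·(≡33), b=37^2·(≡10) mod 37; (33|37)=+1, (10|37)=+1; (−1)^{1·2·18}·(+1)^2·(+1)^1 = +1.
v=43: a=43^2·(≡3), b=43^0·(≡3) mod 43; (3|43)=-1, (3|43)=-1; (−1)^{2·0·21}·(-1)^0·(-1)^2 = +1.
v=∞: -1258 < 0 and -41 < 0  ⇒  (a,b)_∞ = -1.
(-1258, -41 / ℚ) ramifies at {2, 17, 41, ∞}: a division algebra.

[2, 17, 41, inf]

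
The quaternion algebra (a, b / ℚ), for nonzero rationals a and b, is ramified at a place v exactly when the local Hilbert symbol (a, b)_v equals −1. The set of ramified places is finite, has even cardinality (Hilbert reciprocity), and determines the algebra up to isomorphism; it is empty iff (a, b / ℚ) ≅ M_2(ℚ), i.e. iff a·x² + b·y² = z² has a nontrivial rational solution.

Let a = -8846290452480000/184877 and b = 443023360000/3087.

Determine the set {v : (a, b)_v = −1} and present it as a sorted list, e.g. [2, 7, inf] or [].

(a, b) ≡ (-6006, 7) mod (ℚ^×)²; places V = {2, 3, 5, 7, 11, 13, ∞}.
(a,b)_∞: sgn(-6006)=−, sgn(7)=+, so +1.
(a,b)_7: α=-5, u≡3; β=-3, v≡2 (mod 7); (3|7)=-1, (2|7)=+1; sign (−1)^1·-1^-3·+1^-5 = +1.
(a,b)_2: α=31, β=22; u≡5, v≡7 (mod 8); ε(u)ε(v)=0·1, αω(v)=31·0, βω(u)=22·1; sum ≡ 0  ⇒  +1.
(a,b)_5: α=4, u≡1; β=4, v≡3 (mod 5); (1|5)=+1, (3|5)=-1; sign (−1)^0·+1^4·-1^4 = +1.
(a,b)_13: α=3, u≡8; β=2, v≡6 (mod 13); (8|13)=-1, (6|13)=-1; sign (−1)^0·-1^2·-1^3 = -1.
(a,b)_3: α=1, u≡2; β=-2, v≡1 (mod 3); (2|3)=-1, (1|3)=+1; sign (−1)^0·-1^-2·+1^1 = +1.
(a,b)_11: α=-1, u≡3; β=0, v≡8 (mod 11); (3|11)=+1, (8|11)=-1; sign (−1)^0·+1^0·-1^-1 = -1.
|Ram(-6006, 7)| = 2, even; anisotropic at {11, 13}.

[11, 13]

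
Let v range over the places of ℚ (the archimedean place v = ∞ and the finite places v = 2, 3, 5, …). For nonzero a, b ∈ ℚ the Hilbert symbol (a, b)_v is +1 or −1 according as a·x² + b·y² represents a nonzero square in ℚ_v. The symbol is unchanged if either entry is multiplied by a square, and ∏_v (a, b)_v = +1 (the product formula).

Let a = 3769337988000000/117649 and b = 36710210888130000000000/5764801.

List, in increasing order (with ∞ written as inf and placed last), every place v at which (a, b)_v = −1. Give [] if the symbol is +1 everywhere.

[3, 13]

(a, b) ≡ (377, 93) mod (ℚ^×)²; places V = {2, 3, 5, 7, 13, 17, 29, 31, ∞}.
(a,b)_31: α=2, u≡1; β=3, v≡3 (mod 31); (1|31)=+1, (3|31)=-1; sign (−1)^0·+1^3·-1^2 = +1.
(a,b)_17: α=2, u≡3; β=2, v≡13 (mod 17); (3|17)=-1, (13|17)=+1; sign (−1)^0·-1^2·+1^2 = +1.
(a,b)_3: α=2, u≡2; β=1, v≡1 (mod 3); (2|3)=-1, (1|3)=+1; sign (−1)^0·-1^1·+1^2 = -1.
(a,b)_13: α=1, u≡12; β=2, v≡11 (mod 13); (12|13)=+1, (11|13)=-1; sign (−1)^0·+1^2·-1^1 = -1.
(a,b)_2: α=8, β=10; u≡1, v≡5 (mod 8); ε(u)ε(v)=0·0, αω(v)=8·1, βω(u)=10·0; sum ≡ 0  ⇒  +1.
(a,b)_5: α=6, u≡3; β=10, v≡2 (mod 5); (3|5)=-1, (2|5)=-1; sign (−1)^0·-1^10·-1^6 = +1.
(a,b)_∞: sgn(377)=+, sgn(93)=+, so +1.
(a,b)_29: α=1, u≡1; β=2, v≡20 (mod 29); (1|29)=+1, (20|29)=+1; sign (−1)^0·+1^2·+1^1 = +1.
(a,b)_7: α=-6, u≡3; β=-8, v≡4 (mod 7); (3|7)=-1, (4|7)=+1; sign (−1)^0·-1^-8·+1^-6 = +1.
|Ram(377, 93)| = 2, even; anisotropic at {3, 13}.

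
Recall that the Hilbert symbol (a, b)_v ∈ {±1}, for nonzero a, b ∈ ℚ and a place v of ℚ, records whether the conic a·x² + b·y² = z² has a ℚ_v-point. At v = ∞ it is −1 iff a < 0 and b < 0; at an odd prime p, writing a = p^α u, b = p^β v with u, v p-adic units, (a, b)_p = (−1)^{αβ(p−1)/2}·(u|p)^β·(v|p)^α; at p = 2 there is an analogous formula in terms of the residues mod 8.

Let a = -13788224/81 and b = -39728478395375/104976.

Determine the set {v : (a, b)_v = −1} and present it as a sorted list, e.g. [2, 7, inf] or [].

Mod squares: a ≡ -215441, b ≡ -212135. Check v ∈ {∞, 2, 3, 5, 7, 11, 17, 19, 23, 29}.
v=11: a=11^0·(≡3), b=11^1·(≡3) mod 11; (3|11)=+1, (3|11)=+1; (−1)^{0·1·5}·(+1)^1·(+1)^0 = +1.
v=7: a=7^0·(≡3), b=7^3·(≡5) mod 7; (3|7)=-1, (5|7)=-1; (−1)^{0·3·3}·(-1)^3·(-1)^0 = -1.
v=2: v_2(a)=6, v_2(b)=-4; units ≡ 7, 1 (mod 8); ε·ε+αω+βω = 1·0+6·0+-4·0 ≡ 0  ⇒  (a,b)_2 = +1.
v=∞: -215441 < 0 and -212135 < 0  ⇒  (a,b)_∞ = -1.
v=17: a=17^1·(≡9), b=17^2·(≡16) mod 17; (9|17)=+1, (16|17)=+1; (−1)^{1·2·8}·(+1)^2·(+1)^1 = +1.
v=23: a=23^1·(≡14), b=23^2·(≡21) mod 23; (14|23)=-1, (21|23)=-1; (−1)^{1·2·11}·(-1)^2·(-1)^1 = -1.
v=19: a=19^1·(≡17), b=19^1·(≡4) mod 19; (17|19)=+1, (4|19)=+1; (−1)^{1·1·9}·(+1)^1·(+1)^1 = -1.
v=3: a=3^-4·(≡1), b=3^-8·(≡1) mod 3; (1|3)=+1, (1|3)=+1; (−1)^{-4·-8·1}·(+1)^-8·(+1)^-4 = +1.
v=29: a=29^1·(≡5), b=29^1·(≡23) mod 29; (5|29)=+1, (23|29)=+1; (−1)^{1·1·14}·(+1)^1·(+1)^1 = +1.
v=5: a=5^0·(≡1), b=5^3·(≡2) mod 5; (1|5)=+1, (2|5)=-1; (−1)^{0·3·2}·(+1)^3·(-1)^0 = +1.
Ram(-215441, -212135) = {7, 19, 23, ∞}; no ℚ_7-point on the conic.

[7, 19, 23, inf]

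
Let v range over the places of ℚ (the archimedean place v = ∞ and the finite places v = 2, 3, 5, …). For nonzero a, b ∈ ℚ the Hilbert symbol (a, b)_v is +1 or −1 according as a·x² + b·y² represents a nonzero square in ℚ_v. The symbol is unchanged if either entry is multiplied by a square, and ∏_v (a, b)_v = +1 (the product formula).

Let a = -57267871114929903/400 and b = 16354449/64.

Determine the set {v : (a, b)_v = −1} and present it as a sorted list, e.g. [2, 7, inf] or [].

(a, b) ≡ (-1927, 1081) mod (ℚ^×)²; places V = {2, 3, 5, 23, 41, 47, ∞}.
(a,b)_3: α=2, u≡2; β=2, v≡1 (mod 3); (2|3)=-1, (1|3)=+1; sign (−1)^0·-1^2·+1^2 = +1.
(a,b)_2: α=-4, β=-6; u≡1, v≡1 (mod 8); ε(u)ε(v)=0·0, αω(v)=-4·0, βω(u)=-6·0; sum ≡ 0  ⇒  +1.
(a,b)_∞: sgn(-1927)=−, sgn(1081)=+, so +1.
(a,b)_47: α=3, u≡24; β=1, v≡43 (mod 47); (24|47)=+1, (43|47)=-1; sign (−1)^1·+1^1·-1^3 = +1.
(a,b)_41: α=5, u≡26; β=2, v≡13 (mod 41); (26|41)=-1, (13|41)=-1; sign (−1)^0·-1^2·-1^5 = -1.
(a,b)_23: α=2, u≡20; β=1, v≡1 (mod 23); (20|23)=-1, (1|23)=+1; sign (−1)^0·-1^1·+1^2 = -1.
(a,b)_5: α=-2, u≡2; β=0, v≡1 (mod 5); (2|5)=-1, (1|5)=+1; sign (−1)^0·-1^0·+1^-2 = +1.
Ram(-1927, 1081) = {23, 41}; no ℚ_23-point on the conic.

[23, 41]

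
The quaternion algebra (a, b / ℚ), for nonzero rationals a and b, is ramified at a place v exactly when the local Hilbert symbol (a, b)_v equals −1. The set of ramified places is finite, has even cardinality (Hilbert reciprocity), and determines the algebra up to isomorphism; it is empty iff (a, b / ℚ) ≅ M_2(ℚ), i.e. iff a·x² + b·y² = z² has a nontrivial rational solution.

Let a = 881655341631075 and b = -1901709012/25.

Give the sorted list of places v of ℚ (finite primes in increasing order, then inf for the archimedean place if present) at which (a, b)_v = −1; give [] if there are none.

[2, 3, 19, 31]

(a, b) ≡ (323, -93) mod (ℚ^×)²; places V = {2, 3, 5, 7, 11, 17, 19, 31, ∞}.
(a,b)_5: α=2, u≡3; β=-2, v≡3 (mod 5); (3|5)=-1, (3|5)=-1; sign (−1)^0·-1^-2·-1^2 = +1.
(a,b)_3: α=2, u≡2; β=1, v≡2 (mod 3); (2|3)=-1, (2|3)=-1; sign (−1)^0·-1^1·-1^2 = -1.
(a,b)_17: α=3, u≡15; β=2, v≡15 (mod 17); (15|17)=+1, (15|17)=+1; sign (−1)^0·+1^2·+1^3 = +1.
(a,b)_11: α=2, u≡4; β=0, v≡2 (mod 11); (4|11)=+1, (2|11)=-1; sign (−1)^0·+1^0·-1^2 = +1.
(a,b)_31: α=2, u≡3; β=1, v≡8 (mod 31); (3|31)=-1, (8|31)=+1; sign (−1)^0·-1^1·+1^2 = -1.
(a,b)_7: α=0, u≡4; β=2, v≡5 (mod 7); (4|7)=+1, (5|7)=-1; sign (−1)^0·+1^2·-1^0 = +1.
(a,b)_∞: sgn(323)=+, sgn(-93)=−, so +1.
(a,b)_2: α=0, β=2; u≡3, v≡3 (mod 8); ε(u)ε(v)=1·1, αω(v)=0·1, βω(u)=2·1; sum ≡ 1  ⇒  -1.
(a,b)_19: α=3, u≡5; β=2, v≡8 (mod 19); (5|19)=+1, (8|19)=-1; sign (−1)^0·+1^2·-1^3 = -1.
(323, -93 / ℚ) ramifies at {2, 3, 19, 31}: a division algebra.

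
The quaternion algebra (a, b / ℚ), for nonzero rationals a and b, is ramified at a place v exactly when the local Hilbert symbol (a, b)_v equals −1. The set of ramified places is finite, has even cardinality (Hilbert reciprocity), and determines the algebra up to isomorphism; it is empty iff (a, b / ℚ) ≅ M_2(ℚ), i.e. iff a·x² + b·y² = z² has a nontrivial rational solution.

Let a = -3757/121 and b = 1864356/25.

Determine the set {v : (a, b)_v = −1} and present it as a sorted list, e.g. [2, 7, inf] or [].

(a, b) ≡ (-13, 466089) mod (ℚ^×)²; places V = {2, 3, 5, 11, 13, 17, 19, 37, ∞}.
(a,b)_19: α=0, u≡17; β=1, v≡14 (mod 19); (17|19)=+1, (14|19)=-1; sign (−1)^0·+1^1·-1^0 = +1.
(a,b)_37: α=0, u≡35; β=1, v≡19 (mod 37); (35|37)=-1, (19|37)=-1; sign (−1)^0·-1^1·-1^0 = -1.
(a,b)_13: α=1, u≡9; β=1, v≡4 (mod 13); (9|13)=+1, (4|13)=+1; sign (−1)^0·+1^1·+1^1 = +1.
(a,b)_11: α=-2, u≡5; β=0, v≡7 (mod 11); (5|11)=+1, (7|11)=-1; sign (−1)^0·+1^0·-1^-2 = +1.
(a,b)_∞: sgn(-13)=−, sgn(466089)=+, so +1.
(a,b)_17: α=2, u≡2; β=1, v≡15 (mod 17); (2|17)=+1, (15|17)=+1; sign (−1)^0·+1^1·+1^2 = +1.
(a,b)_5: α=0, u≡3; β=-2, v≡1 (mod 5); (3|5)=-1, (1|5)=+1; sign (−1)^0·-1^-2·+1^0 = +1.
(a,b)_2: α=0, β=2; u≡3, v≡1 (mod 8); ε(u)ε(v)=1·0, αω(v)=0·0, βω(u)=2·1; sum ≡ 0  ⇒  +1.
(a,b)_3: α=0, u≡2; β=1, v≡2 (mod 3); (2|3)=-1, (2|3)=-1; sign (−1)^0·-1^1·-1^0 = -1.
Ram(-13, 466089) = {3, 37}; no ℚ_3-point on the conic.

[3, 37]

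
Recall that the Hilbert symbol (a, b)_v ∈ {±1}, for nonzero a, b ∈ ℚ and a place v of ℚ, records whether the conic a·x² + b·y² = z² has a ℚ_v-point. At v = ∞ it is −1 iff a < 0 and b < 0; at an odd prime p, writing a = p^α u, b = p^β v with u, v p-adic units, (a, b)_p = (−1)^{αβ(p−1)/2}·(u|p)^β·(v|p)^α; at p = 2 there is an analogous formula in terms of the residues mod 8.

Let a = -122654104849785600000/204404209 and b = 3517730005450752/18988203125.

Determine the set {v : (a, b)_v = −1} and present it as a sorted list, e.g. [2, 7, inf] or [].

Mod squares: a ≡ -910, b ≡ 1365. Check v ∈ {∞, 2, 3, 5, 7, 13, 17, 19, 29, 41}.
v=2: v_2(a)=11, v_2(b)=18; units ≡ 1, 5 (mod 8); ε·ε+αω+βω = 0·0+11·1+18·0 ≡ 1  ⇒  (a,b)_2 = -1.
v=41: a=41^4·(≡36), b=41^2·(≡15) mod 41; (36|41)=+1, (15|41)=-1; (−1)^{4·2·20}·(+1)^2·(-1)^4 = +1.
v=17: a=17^-2·(≡9), b=17^-2·(≡5) mod 17; (9|17)=+1, (5|17)=-1; (−1)^{-2·-2·8}·(+1)^-2·(-1)^-2 = +1.
v=29: a=29^-4·(≡11), b=29^-2·(≡17) mod 29; (11|29)=-1, (17|29)=-1; (−1)^{-4·-2·14}·(-1)^-2·(-1)^-4 = +1.
v=3: a=3^2·(≡2), b=3^5·(≡2) mod 3; (2|3)=-1, (2|3)=-1; (−1)^{2·5·1}·(-1)^5·(-1)^2 = -1.
v=13: a=13^3·(≡8), b=13^1·(≡10) mod 13; (8|13)=-1, (10|13)=+1; (−1)^{3·1·6}·(-1)^1·(+1)^3 = -1.
v=∞: -910 < 0 and 1365 > 0  ⇒  (a,b)_∞ = +1.
v=7: a=7^3·(≡5), b=7^1·(≡5) mod 7; (5|7)=-1, (5|7)=-1; (−1)^{3·1·3}·(-1)^1·(-1)^3 = -1.
v=19: a=19^0·(≡12), b=19^2·(≡9) mod 19; (12|19)=-1, (9|19)=+1; (−1)^{0·2·9}·(-1)^2·(+1)^0 = +1.
v=5: a=5^5·(≡2), b=5^-7·(≡3) mod 5; (2|5)=-1, (3|5)=-1; (−1)^{5·-7·2}·(-1)^-7·(-1)^5 = +1.
|Ram(-910, 1365)| = 4, even; anisotropic at {2, 3, 7, 13}.

[2, 3, 7, 13]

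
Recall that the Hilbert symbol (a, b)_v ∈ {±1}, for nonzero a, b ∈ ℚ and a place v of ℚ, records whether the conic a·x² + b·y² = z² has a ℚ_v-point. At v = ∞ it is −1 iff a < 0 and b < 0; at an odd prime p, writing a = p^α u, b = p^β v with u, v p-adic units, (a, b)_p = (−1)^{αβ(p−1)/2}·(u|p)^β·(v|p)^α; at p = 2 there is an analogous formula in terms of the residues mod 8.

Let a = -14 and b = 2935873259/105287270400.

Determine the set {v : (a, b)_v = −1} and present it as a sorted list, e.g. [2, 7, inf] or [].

[2, 11]

(a, b) ≡ (-14, 11) mod (ℚ^×)²; places V = {2, 3, 5, 7, 11, 13, 17, 31, ∞}.
(a,b)_7: α=1, u≡5; β=0, v≡1 (mod 7); (5|7)=-1, (1|7)=+1; sign (−1)^0·-1^0·+1^1 = +1.
(a,b)_11: α=0, u≡8; β=1, v≡1 (mod 11); (8|11)=-1, (1|11)=+1; sign (−1)^0·-1^1·+1^0 = -1.
(a,b)_31: α=0, u≡17; β=4, v≡26 (mod 31); (17|31)=-1, (26|31)=-1; sign (−1)^0·-1^4·-1^0 = +1.
(a,b)_17: α=0, u≡3; β=2, v≡7 (mod 17); (3|17)=-1, (7|17)=-1; sign (−1)^0·-1^2·-1^0 = +1.
(a,b)_5: α=0, u≡1; β=-2, v≡4 (mod 5); (1|5)=+1, (4|5)=+1; sign (−1)^0·+1^-2·+1^0 = +1.
(a,b)_∞: sgn(-14)=−, sgn(11)=+, so +1.
(a,b)_13: α=0, u≡12; β=-4, v≡11 (mod 13); (12|13)=+1, (11|13)=-1; sign (−1)^0·+1^-4·-1^0 = +1.
(a,b)_2: α=1, β=-14; u≡1, v≡3 (mod 8); ε(u)ε(v)=0·1, αω(v)=1·1, βω(u)=-14·0; sum ≡ 1  ⇒  -1.
(a,b)_3: α=0, u≡1; β=-2, v≡2 (mod 3); (1|3)=+1, (2|3)=-1; sign (−1)^0·+1^-2·-1^0 = +1.
Ram(-14, 11) = {2, 11}; no ℚ_2-point on the conic.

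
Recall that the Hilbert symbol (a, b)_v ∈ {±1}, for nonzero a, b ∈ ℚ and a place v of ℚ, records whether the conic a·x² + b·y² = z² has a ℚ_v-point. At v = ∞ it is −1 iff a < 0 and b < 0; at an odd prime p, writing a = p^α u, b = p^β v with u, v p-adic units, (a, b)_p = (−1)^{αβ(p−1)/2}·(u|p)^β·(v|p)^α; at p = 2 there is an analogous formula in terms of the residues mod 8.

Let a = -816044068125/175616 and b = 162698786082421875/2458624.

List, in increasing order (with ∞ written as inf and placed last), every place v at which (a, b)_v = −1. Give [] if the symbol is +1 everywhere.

(a, b) ≡ (-1335334, 299) mod (ℚ^×)²; places V = {2, 3, 5, 7, 11, 13, 23, 29, ∞}.
(a,b)_13: α=3, u≡2; β=3, v≡12 (mod 13); (2|13)=-1, (12|13)=+1; sign (−1)^0·-1^3·+1^3 = -1.
(a,b)_23: α=1, u≡17; β=1, v≡8 (mod 23); (17|23)=-1, (8|23)=+1; sign (−1)^1·-1^1·+1^1 = +1.
(a,b)_3: α=4, u≡2; β=4, v≡2 (mod 3); (2|3)=-1, (2|3)=-1; sign (−1)^0·-1^4·-1^4 = +1.
(a,b)_11: α=1, u≡8; β=2, v≡8 (mod 11); (8|11)=-1, (8|11)=-1; sign (−1)^0·-1^2·-1^1 = -1.
(a,b)_5: α=4, u≡1; β=8, v≡4 (mod 5); (1|5)=+1, (4|5)=+1; sign (−1)^0·+1^8·+1^4 = +1.
(a,b)_7: α=-3, u≡1; β=-4, v≡3 (mod 7); (1|7)=+1, (3|7)=-1; sign (−1)^0·+1^-4·-1^-3 = -1.
(a,b)_2: α=-9, β=-10; u≡5, v≡3 (mod 8); ε(u)ε(v)=0·1, αω(v)=-9·1, βω(u)=-10·1; sum ≡ 1  ⇒  -1.
(a,b)_∞: sgn(-1335334)=−, sgn(299)=+, so +1.
(a,b)_29: α=1, u≡24; β=2, v≡9 (mod 29); (24|29)=+1, (9|29)=+1; sign (−1)^0·+1^2·+1^1 = +1.
(-1335334, 299 / ℚ) ramifies at {2, 7, 11, 13}: a division algebra.

[2, 7, 11, 13]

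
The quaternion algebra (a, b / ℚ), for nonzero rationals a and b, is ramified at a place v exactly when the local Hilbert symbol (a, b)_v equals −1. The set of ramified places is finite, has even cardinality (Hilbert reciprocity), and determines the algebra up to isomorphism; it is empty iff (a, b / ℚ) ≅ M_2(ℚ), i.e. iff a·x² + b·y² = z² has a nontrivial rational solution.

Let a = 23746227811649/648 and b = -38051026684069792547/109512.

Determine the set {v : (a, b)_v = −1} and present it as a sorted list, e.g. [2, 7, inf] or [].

[2, 7, 19, 41]

Mod squares: a ≡ 322, b ≡ -4264246. Check v ∈ {∞, 2, 3, 7, 11, 13, 17, 19, 23, 29, 41}.
v=∞: 322 > 0 and -4264246 < 0  ⇒  (a,b)_∞ = +1.
v=13: a=13^0·(≡4), b=13^-2·(≡12) mod 13; (4|13)=+1, (12|13)=+1; (−1)^{0·-2·6}·(+1)^-2·(+1)^0 = +1.
v=7: a=7^1·(≡4), b=7^1·(≡1) mod 7; (4|7)=+1, (1|7)=+1; (−1)^{1·1·3}·(+1)^1·(+1)^1 = -1.
v=23: a=23^1·(≡11), b=23^1·(≡1) mod 23; (11|23)=-1, (1|23)=+1; (−1)^{1·1·11}·(-1)^1·(+1)^1 = +1.
v=29: a=29^2·(≡15), b=29^2·(≡24) mod 29; (15|29)=-1, (24|29)=+1; (−1)^{2·2·14}·(-1)^2·(+1)^2 = +1.
v=17: a=17^2·(≡16), b=17^3·(≡6) mod 17; (16|17)=+1, (6|17)=-1; (−1)^{2·3·8}·(+1)^3·(-1)^2 = +1.
v=41: a=41^2·(≡38), b=41^3·(≡6) mod 41; (38|41)=-1, (6|41)=-1; (−1)^{2·3·20}·(-1)^3·(-1)^2 = -1.
v=11: a=11^0·(≡9), b=11^2·(≡5) mod 11; (9|11)=+1, (5|11)=+1; (−1)^{0·2·5}·(+1)^2·(+1)^0 = +1.
v=19: a=19^2·(≡12), b=19^3·(≡14) mod 19; (12|19)=-1, (14|19)=-1; (−1)^{2·3·9}·(-1)^3·(-1)^2 = -1.
v=3: a=3^-4·(≡1), b=3^-4·(≡2) mod 3; (1|3)=+1, (2|3)=-1; (−1)^{-4·-4·1}·(+1)^-4·(-1)^-4 = +1.
v=2: v_2(a)=-3, v_2(b)=-3; units ≡ 1, 5 (mod 8); ε·ε+αω+βω = 0·0+-3·1+-3·0 ≡ 1  ⇒  (a,b)_2 = -1.
|Ram(322, -4264246)| = 4, even; anisotropic at {2, 7, 19, 41}.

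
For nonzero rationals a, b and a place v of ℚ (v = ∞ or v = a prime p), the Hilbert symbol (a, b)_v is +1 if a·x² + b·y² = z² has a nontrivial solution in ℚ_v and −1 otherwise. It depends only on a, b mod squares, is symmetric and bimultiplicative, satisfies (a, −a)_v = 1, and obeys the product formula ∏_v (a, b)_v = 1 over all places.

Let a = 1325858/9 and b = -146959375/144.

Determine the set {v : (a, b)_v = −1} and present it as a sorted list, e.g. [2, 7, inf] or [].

Mod squares: a ≡ 1325858, b ≡ -235135. Check v ∈ {∞, 2, 3, 5, 19, 23, 31, 37, 41}.
v=23: a=23^1·(≡6), b=23^0·(≡19) mod 23; (6|23)=+1, (19|23)=-1; (−1)^{1·0·11}·(+1)^0·(-1)^1 = -1.
v=5: a=5^0·(≡2), b=5^5·(≡2) mod 5; (2|5)=-1, (2|5)=-1; (−1)^{0·5·2}·(-1)^5·(-1)^0 = -1.
v=31: a=31^0·(≡9), b=31^1·(≡18) mod 31; (9|31)=+1, (18|31)=+1; (−1)^{0·1·15}·(+1)^1·(+1)^0 = +1.
v=2: v_2(a)=1, v_2(b)=-4; units ≡ 1, 1 (mod 8); ε·ε+αω+βω = 0·0+1·0+-4·0 ≡ 0  ⇒  (a,b)_2 = +1.
v=∞: 1325858 > 0 and -235135 < 0  ⇒  (a,b)_∞ = +1.
v=37: a=37^1·(≡2), b=37^1·(≡9) mod 37; (2|37)=-1, (9|37)=+1; (−1)^{1·1·18}·(-1)^1·(+1)^1 = -1.
v=19: a=19^1·(≡10), b=19^0·(≡7) mod 19; (10|19)=-1, (7|19)=+1; (−1)^{1·0·9}·(-1)^0·(+1)^1 = +1.
v=3: a=3^-2·(≡2), b=3^-2·(≡2) mod 3; (2|3)=-1, (2|3)=-1; (−1)^{-2·-2·1}·(-1)^-2·(-1)^-2 = +1.
v=41: a=41^1·(≡17), b=41^1·(≡18) mod 41; (17|41)=-1, (18|41)=+1; (−1)^{1·1·20}·(-1)^1·(+1)^1 = -1.
(1325858, -235135 / ℚ) ramifies at {5, 23, 37, 41}: a division algebra.

[5, 23, 37, 41]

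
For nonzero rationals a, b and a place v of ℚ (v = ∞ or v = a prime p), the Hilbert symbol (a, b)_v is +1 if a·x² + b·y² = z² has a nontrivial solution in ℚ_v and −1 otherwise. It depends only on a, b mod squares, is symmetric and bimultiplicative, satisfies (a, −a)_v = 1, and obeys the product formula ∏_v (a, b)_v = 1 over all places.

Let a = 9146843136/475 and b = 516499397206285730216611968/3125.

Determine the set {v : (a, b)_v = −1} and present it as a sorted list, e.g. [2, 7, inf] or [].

[2, 3, 19, 31]

Mod squares: a ≡ 1178589, b ≡ 170810. Check v ∈ {∞, 2, 3, 5, 7, 19, 23, 29, 31}.
v=3: a=3^3·(≡1), b=3^10·(≡2) mod 3; (1|3)=+1, (2|3)=-1; (−1)^{3·10·1}·(+1)^10·(-1)^3 = -1.
v=7: a=7^0·(≡3), b=7^2·(≡3) mod 7; (3|7)=-1, (3|7)=-1; (−1)^{0·2·3}·(-1)^2·(-1)^0 = +1.
v=∞: 1178589 > 0 and 170810 > 0  ⇒  (a,b)_∞ = +1.
v=31: a=31^1·(≡3), b=31^3·(≡13) mod 31; (3|31)=-1, (13|31)=-1; (−1)^{1·3·15}·(-1)^3·(-1)^1 = -1.
v=19: a=19^-1·(≡2), b=19^3·(≡15) mod 19; (2|19)=-1, (15|19)=-1; (−1)^{-1·3·9}·(-1)^3·(-1)^-1 = -1.
v=29: a=29^1·(≡11), b=29^3·(≡11) mod 29; (11|29)=-1, (11|29)=-1; (−1)^{1·3·14}·(-1)^3·(-1)^1 = +1.
v=23: a=23^1·(≡15), b=23^4·(≡3) mod 23; (15|23)=-1, (3|23)=+1; (−1)^{1·4·11}·(-1)^4·(+1)^1 = +1.
v=2: v_2(a)=14, v_2(b)=7; units ≡ 5, 5 (mod 8); ε·ε+αω+βω = 0·0+14·1+7·1 ≡ 1  ⇒  (a,b)_2 = -1.
v=5: a=5^-2·(≡4), b=5^-5·(≡3) mod 5; (4|5)=+1, (3|5)=-1; (−1)^{-2·-5·2}·(+1)^-5·(-1)^-2 = +1.
Ram(1178589, 170810) = {2, 3, 19, 31}; no ℚ_2-point on the conic.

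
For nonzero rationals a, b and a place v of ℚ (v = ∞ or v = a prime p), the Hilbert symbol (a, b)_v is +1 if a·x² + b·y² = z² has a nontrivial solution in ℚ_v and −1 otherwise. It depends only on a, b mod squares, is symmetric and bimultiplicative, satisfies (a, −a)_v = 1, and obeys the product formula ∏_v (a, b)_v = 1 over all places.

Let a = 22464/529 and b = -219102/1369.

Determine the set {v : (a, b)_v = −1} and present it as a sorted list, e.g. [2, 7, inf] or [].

Mod squares: a ≡ 39, b ≡ -78. Check v ∈ {∞, 2, 3, 13, 23, 37, 53}.
v=37: a=37^0·(≡24), b=37^-2·(≡12) mod 37; (24|37)=-1, (12|37)=+1; (−1)^{0·-2·18}·(-1)^-2·(+1)^0 = +1.
v=13: a=13^1·(≡10), b=13^1·(≡5) mod 13; (10|13)=+1, (5|13)=-1; (−1)^{1·1·6}·(+1)^1·(-1)^1 = -1.
v=2: v_2(a)=6, v_2(b)=1; units ≡ 7, 1 (mod 8); ε·ε+αω+βω = 1·0+6·0+1·0 ≡ 0  ⇒  (a,b)_2 = +1.
v=3: a=3^3·(≡1), b=3^1·(≡1) mod 3; (1|3)=+1, (1|3)=+1; (−1)^{3·1·1}·(+1)^1·(+1)^3 = -1.
v=53: a=53^0·(≡8), b=53^2·(≡44) mod 53; (8|53)=-1, (44|53)=+1; (−1)^{0·2·26}·(-1)^2·(+1)^0 = +1.
v=∞: 39 > 0 and -78 < 0  ⇒  (a,b)_∞ = +1.
v=23: a=23^-2·(≡16), b=23^0·(≡15) mod 23; (16|23)=+1, (15|23)=-1; (−1)^{-2·0·11}·(+1)^0·(-1)^-2 = +1.
(39, -78 / ℚ) ramifies at {3, 13}: a division algebra.

[3, 13]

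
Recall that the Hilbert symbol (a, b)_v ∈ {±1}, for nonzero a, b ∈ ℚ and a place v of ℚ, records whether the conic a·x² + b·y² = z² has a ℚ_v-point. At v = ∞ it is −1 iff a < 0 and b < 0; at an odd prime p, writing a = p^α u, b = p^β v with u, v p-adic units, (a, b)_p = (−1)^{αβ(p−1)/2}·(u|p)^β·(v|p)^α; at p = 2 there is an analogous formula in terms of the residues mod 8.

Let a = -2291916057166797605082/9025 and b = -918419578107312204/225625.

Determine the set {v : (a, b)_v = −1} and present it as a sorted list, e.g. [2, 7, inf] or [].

(a, b) ≡ (-1364682, -6699) mod (ℚ^×)²; places V = {2, 3, 5, 7, 11, 17, 19, 23, 29, 31, ∞}.
(a,b)_3: α=3, u≡2; β=3, v≡2 (mod 3); (2|3)=-1, (2|3)=-1; sign (−1)^1·-1^3·-1^3 = -1.
(a,b)_29: α=1, u≡13; β=1, v≡22 (mod 29); (13|29)=+1, (22|29)=+1; sign (−1)^0·+1^1·+1^1 = +1.
(a,b)_31: α=3, u≡22; β=2, v≡16 (mod 31); (22|31)=-1, (16|31)=+1; sign (−1)^0·-1^2·+1^3 = +1.
(a,b)_19: α=-2, u≡2; β=-2, v≡2 (mod 19); (2|19)=-1, (2|19)=-1; sign (−1)^0·-1^-2·-1^-2 = +1.
(a,b)_7: α=4, u≡3; β=3, v≡2 (mod 7); (3|7)=-1, (2|7)=+1; sign (−1)^0·-1^3·+1^4 = -1.
(a,b)_17: α=2, u≡14; β=2, v≡8 (mod 17); (14|17)=-1, (8|17)=+1; sign (−1)^0·-1^2·+1^2 = +1.
(a,b)_5: α=-2, u≡3; β=-4, v≡1 (mod 5); (3|5)=-1, (1|5)=+1; sign (−1)^0·-1^-4·+1^-2 = +1.
(a,b)_11: α=1, u≡7; β=1, v≡7 (mod 11); (7|11)=-1, (7|11)=-1; sign (−1)^1·-1^1·-1^1 = -1.
(a,b)_2: α=1, β=2; u≡3, v≡5 (mod 8); ε(u)ε(v)=1·0, αω(v)=1·1, βω(u)=2·1; sum ≡ 1  ⇒  -1.
(a,b)_23: α=5, u≡9; β=4, v≡17 (mod 23); (9|23)=+1, (17|23)=-1; sign (−1)^0·+1^4·-1^5 = -1.
(a,b)_∞: sgn(-1364682)=−, sgn(-6699)=−, so -1.
|Ram(-1364682, -6699)| = 6, even; anisotropic at {2, 3, 7, 11, 23, ∞}.

[2, 3, 7, 11, 23, inf]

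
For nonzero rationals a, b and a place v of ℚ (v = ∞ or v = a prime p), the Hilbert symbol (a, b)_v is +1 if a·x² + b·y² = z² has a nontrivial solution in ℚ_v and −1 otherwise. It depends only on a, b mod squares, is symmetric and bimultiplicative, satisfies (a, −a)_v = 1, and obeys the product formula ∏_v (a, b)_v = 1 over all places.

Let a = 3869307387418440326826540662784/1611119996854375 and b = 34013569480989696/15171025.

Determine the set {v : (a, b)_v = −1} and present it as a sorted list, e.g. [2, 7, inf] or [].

[7, 13]

(a, b) ≡ (2093, 8671) mod (ℚ^×)²; places V = {2, 3, 5, 7, 13, 19, 23, 29, 41, ∞}.
(a,b)_2: α=20, β=10; u≡5, v≡7 (mod 8); ε(u)ε(v)=0·1, αω(v)=20·0, βω(u)=10·1; sum ≡ 0  ⇒  +1.
(a,b)_7: α=-1, u≡5; β=0, v≡5 (mod 7); (5|7)=-1, (5|7)=-1; sign (−1)^0·-1^0·-1^-1 = -1.
(a,b)_13: α=5, u≡11; β=3, v≡4 (mod 13); (11|13)=-1, (4|13)=+1; sign (−1)^0·-1^3·+1^5 = -1.
(a,b)_3: α=8, u≡2; β=4, v≡1 (mod 3); (2|3)=-1, (1|3)=+1; sign (−1)^0·-1^4·+1^8 = +1.
(a,b)_5: α=-4, u≡2; β=-2, v≡1 (mod 5); (2|5)=-1, (1|5)=+1; sign (−1)^0·-1^-2·+1^-4 = +1.
(a,b)_23: α=9, u≡22; β=5, v≡1 (mod 23); (22|23)=-1, (1|23)=+1; sign (−1)^1·-1^5·+1^9 = +1.
(a,b)_41: α=-4, u≡32; β=-2, v≡33 (mod 41); (32|41)=+1, (33|41)=+1; sign (−1)^0·+1^-2·+1^-4 = +1.
(a,b)_19: α=-4, u≡14; β=-2, v≡17 (mod 19); (14|19)=-1, (17|19)=+1; sign (−1)^0·-1^-2·+1^-4 = +1.
(a,b)_29: α=2, u≡22; β=1, v≡20 (mod 29); (22|29)=+1, (20|29)=+1; sign (−1)^0·+1^1·+1^2 = +1.
(a,b)_∞: sgn(2093)=+, sgn(8671)=+, so +1.
|Ram(2093, 8671)| = 2, even; anisotropic at {7, 13}.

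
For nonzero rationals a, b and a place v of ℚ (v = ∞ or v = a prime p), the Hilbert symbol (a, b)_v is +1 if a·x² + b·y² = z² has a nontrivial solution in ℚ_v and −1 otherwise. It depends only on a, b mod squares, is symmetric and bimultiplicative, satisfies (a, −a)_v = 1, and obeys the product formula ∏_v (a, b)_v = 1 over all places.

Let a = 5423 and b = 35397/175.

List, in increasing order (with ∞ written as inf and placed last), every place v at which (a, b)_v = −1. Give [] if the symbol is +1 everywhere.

[2, 7, 19, 29]

(a, b) ≡ (5423, 3059) mod (ℚ^×)²; places V = {2, 3, 5, 7, 11, 17, 19, 23, 29, ∞}.
(a,b)_7: α=0, u≡5; β=-1, v≡3 (mod 7); (5|7)=-1, (3|7)=-1; sign (−1)^0·-1^-1·-1^0 = -1.
(a,b)_29: α=1, u≡13; β=0, v≡17 (mod 29); (13|29)=+1, (17|29)=-1; sign (−1)^0·+1^0·-1^1 = -1.
(a,b)_19: α=0, u≡8; β=1, v≡5 (mod 19); (8|19)=-1, (5|19)=+1; sign (−1)^0·-1^1·+1^0 = -1.
(a,b)_11: α=1, u≡9; β=0, v≡1 (mod 11); (9|11)=+1, (1|11)=+1; sign (−1)^0·+1^0·+1^1 = +1.
(a,b)_5: α=0, u≡3; β=-2, v≡1 (mod 5); (3|5)=-1, (1|5)=+1; sign (−1)^0·-1^-2·+1^0 = +1.
(a,b)_23: α=0, u≡18; β=1, v≡13 (mod 23); (18|23)=+1, (13|23)=+1; sign (−1)^0·+1^1·+1^0 = +1.
(a,b)_2: α=0, β=0; u≡7, v≡3 (mod 8); ε(u)ε(v)=1·1, αω(v)=0·1, βω(u)=0·0; sum ≡ 1  ⇒  -1.
(a,b)_17: α=1, u≡13; β=0, v≡4 (mod 17); (13|17)=+1, (4|17)=+1; sign (−1)^0·+1^0·+1^1 = +1.
(a,b)_∞: sgn(5423)=+, sgn(3059)=+, so +1.
(a,b)_3: α=0, u≡2; β=4, v≡2 (mod 3); (2|3)=-1, (2|3)=-1; sign (−1)^0·-1^4·-1^0 = +1.
Ram(5423, 3059) = {2, 7, 19, 29}; no ℚ_2-point on the conic.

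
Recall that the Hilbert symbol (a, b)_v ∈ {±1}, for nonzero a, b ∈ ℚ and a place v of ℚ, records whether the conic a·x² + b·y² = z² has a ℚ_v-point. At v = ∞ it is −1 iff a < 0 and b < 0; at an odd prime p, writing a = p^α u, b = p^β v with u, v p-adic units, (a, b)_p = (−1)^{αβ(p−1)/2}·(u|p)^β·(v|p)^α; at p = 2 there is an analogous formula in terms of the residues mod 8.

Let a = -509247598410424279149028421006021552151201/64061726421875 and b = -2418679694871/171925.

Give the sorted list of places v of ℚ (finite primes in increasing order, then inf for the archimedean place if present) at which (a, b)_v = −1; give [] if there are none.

(a, b) ≡ (-215031531, -4322747) mod (ℚ^×)²; places V = {2, 3, 5, 7, 11, 13, 19, 23, 29, 31, 37, 43, ∞}.
(a,b)_13: α=-1, u≡9; β=-1, v≡7 (mod 13); (9|13)=+1, (7|13)=-1; sign (−1)^0·+1^-1·-1^-1 = -1.
(a,b)_37: α=3, u≡10; β=1, v≡6 (mod 37); (10|37)=+1, (6|37)=-1; sign (−1)^0·+1^1·-1^3 = -1.
(a,b)_19: α=3, u≡3; β=1, v≡13 (mod 19); (3|19)=-1, (13|19)=-1; sign (−1)^1·-1^1·-1^3 = -1.
(a,b)_23: α=-5, u≡8; β=-2, v≡19 (mod 23); (8|23)=+1, (19|23)=-1; sign (−1)^0·+1^-2·-1^-5 = -1.
(a,b)_43: α=4, u≡36; β=1, v≡33 (mod 43); (36|43)=+1, (33|43)=-1; sign (−1)^0·+1^1·-1^4 = +1.
(a,b)_3: α=9, u≡2; β=2, v≡1 (mod 3); (2|3)=-1, (1|3)=+1; sign (−1)^0·-1^2·+1^9 = +1.
(a,b)_2: α=0, β=0; u≡5, v≡5 (mod 8); ε(u)ε(v)=0·0, αω(v)=0·1, βω(u)=0·1; sum ≡ 0  ⇒  +1.
(a,b)_11: α=3, u≡7; β=1, v≡3 (mod 11); (7|11)=-1, (3|11)=+1; sign (−1)^1·-1^1·+1^3 = +1.
(a,b)_5: α=-6, u≡4; β=-2, v≡2 (mod 5); (4|5)=+1, (2|5)=-1; sign (−1)^0·+1^-2·-1^-6 = +1.
(a,b)_7: α=-2, u≡6; β=0, v≡3 (mod 7); (6|7)=-1, (3|7)=-1; sign (−1)^0·-1^0·-1^-2 = +1.
(a,b)_∞: sgn(-215031531)=−, sgn(-4322747)=−, so -1.
(a,b)_29: α=6, u≡18; β=2, v≡4 (mod 29); (18|29)=-1, (4|29)=+1; sign (−1)^0·-1^2·+1^6 = +1.
(a,b)_31: α=7, u≡4; β=2, v≡3 (mod 31); (4|31)=+1, (3|31)=-1; sign (−1)^0·+1^2·-1^7 = -1.
(-215031531, -4322747 / ℚ) ramifies at {13, 19, 23, 31, 37, ∞}: a division algebra.

[13, 19, 23, 31, 37, inf]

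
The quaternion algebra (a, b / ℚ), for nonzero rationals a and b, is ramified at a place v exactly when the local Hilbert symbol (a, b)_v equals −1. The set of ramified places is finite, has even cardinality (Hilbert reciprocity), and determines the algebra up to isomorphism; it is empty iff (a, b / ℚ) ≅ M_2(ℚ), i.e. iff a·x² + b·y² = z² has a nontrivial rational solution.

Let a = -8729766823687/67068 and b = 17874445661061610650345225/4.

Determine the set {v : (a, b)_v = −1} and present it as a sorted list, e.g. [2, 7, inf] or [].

[17, 19, 23, 53]

Mod squares: a ≡ -1540692881, b ≡ 218569. Check v ∈ {∞, 2, 3, 5, 7, 13, 17, 19, 23, 43, 53}.
v=2: v_2(a)=-2, v_2(b)=-2; units ≡ 7, 1 (mod 8); ε·ε+αω+βω = 1·0+-2·0+-2·0 ≡ 0  ⇒  (a,b)_2 = +1.
v=19: a=19^5·(≡15), b=19^2·(≡8) mod 19; (15|19)=-1, (8|19)=-1; (−1)^{5·2·9}·(-1)^2·(-1)^5 = -1.
v=13: a=13^1·(≡10), b=13^3·(≡10) mod 13; (10|13)=+1, (10|13)=+1; (−1)^{1·3·6}·(+1)^3·(+1)^1 = +1.
v=7: a=7^1·(≡1), b=7^2·(≡2) mod 7; (1|7)=+1, (2|7)=+1; (−1)^{1·2·3}·(+1)^2·(+1)^1 = +1.
v=5: a=5^0·(≡1), b=5^2·(≡1) mod 5; (1|5)=+1, (1|5)=+1; (−1)^{0·2·2}·(+1)^2·(+1)^0 = +1.
v=43: a=43^1·(≡18), b=43^3·(≡14) mod 43; (18|43)=-1, (14|43)=+1; (−1)^{1·3·21}·(-1)^3·(+1)^1 = +1.
v=∞: -1540692881 < 0 and 218569 > 0  ⇒  (a,b)_∞ = +1.
v=3: a=3^-6·(≡1), b=3^6·(≡1) mod 3; (1|3)=+1, (1|3)=+1; (−1)^{-6·6·1}·(+1)^6·(+1)^-6 = +1.
v=17: a=17^1·(≡4), b=17^3·(≡10) mod 17; (4|17)=+1, (10|17)=-1; (−1)^{1·3·8}·(+1)^3·(-1)^1 = -1.
v=23: a=23^-1·(≡8), b=23^1·(≡13) mod 23; (8|23)=+1, (13|23)=+1; (−1)^{-1·1·11}·(+1)^1·(+1)^-1 = -1.
v=53: a=53^1·(≡9), b=53^2·(≡18) mod 53; (9|53)=+1, (18|53)=-1; (−1)^{1·2·26}·(+1)^2·(-1)^1 = -1.
(-1540692881, 218569 / ℚ) ramifies at {17, 19, 23, 53}: a division algebra.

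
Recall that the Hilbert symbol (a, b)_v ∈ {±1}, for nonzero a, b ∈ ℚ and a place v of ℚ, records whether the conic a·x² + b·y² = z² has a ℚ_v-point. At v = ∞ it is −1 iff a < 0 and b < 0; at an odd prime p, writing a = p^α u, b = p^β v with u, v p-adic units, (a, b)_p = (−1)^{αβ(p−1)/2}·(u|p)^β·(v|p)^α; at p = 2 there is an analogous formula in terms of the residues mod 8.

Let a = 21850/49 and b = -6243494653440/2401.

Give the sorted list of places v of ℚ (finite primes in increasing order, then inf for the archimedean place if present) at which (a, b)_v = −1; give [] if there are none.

[2, 19]

(a, b) ≡ (874, -14190) mod (ℚ^×)²; places V = {2, 3, 5, 7, 11, 19, 23, 43, ∞}.
(a,b)_19: α=1, u≡13; β=2, v≡18 (mod 19); (13|19)=-1, (18|19)=-1; sign (−1)^0·-1^2·-1^1 = -1.
(a,b)_5: α=2, u≡1; β=1, v≡2 (mod 5); (1|5)=+1, (2|5)=-1; sign (−1)^0·+1^1·-1^2 = +1.
(a,b)_3: α=0, u≡1; β=3, v≡1 (mod 3); (1|3)=+1, (1|3)=+1; sign (−1)^0·+1^3·+1^0 = +1.
(a,b)_7: α=-2, u≡3; β=-4, v≡5 (mod 7); (3|7)=-1, (5|7)=-1; sign (−1)^0·-1^-4·-1^-2 = +1.
(a,b)_∞: sgn(874)=+, sgn(-14190)=−, so +1.
(a,b)_43: α=0, u≡1; β=1, v≡1 (mod 43); (1|43)=+1, (1|43)=+1; sign (−1)^0·+1^1·+1^0 = +1.
(a,b)_23: α=1, u≡10; β=2, v≡2 (mod 23); (10|23)=-1, (2|23)=+1; sign (−1)^0·-1^2·+1^1 = +1.
(a,b)_2: α=1, β=9; u≡5, v≡1 (mod 8); ε(u)ε(v)=0·0, αω(v)=1·0, βω(u)=9·1; sum ≡ 1  ⇒  -1.
(a,b)_11: α=0, u≡3; β=1, v≡10 (mod 11); (3|11)=+1, (10|11)=-1; sign (−1)^0·+1^1·-1^0 = +1.
Ram(874, -14190) = {2, 19}; no ℚ_2-point on the conic.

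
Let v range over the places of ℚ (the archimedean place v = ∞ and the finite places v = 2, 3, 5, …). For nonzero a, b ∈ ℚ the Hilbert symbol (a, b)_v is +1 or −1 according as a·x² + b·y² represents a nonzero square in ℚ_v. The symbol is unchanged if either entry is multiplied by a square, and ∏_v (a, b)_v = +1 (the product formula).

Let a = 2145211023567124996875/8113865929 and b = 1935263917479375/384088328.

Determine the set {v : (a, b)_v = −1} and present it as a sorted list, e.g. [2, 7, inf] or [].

[17, 23]

(a, b) ≡ (1955, 14) mod (ℚ^×)²; places V = {2, 3, 5, 7, 13, 17, 23, 41, ∞}.
(a,b)_13: α=-6, u≡7; β=-4, v≡9 (mod 13); (7|13)=-1, (9|13)=+1; sign (−1)^0·-1^-4·+1^-6 = +1.
(a,b)_23: α=3, u≡12; β=2, v≡15 (mod 23); (12|23)=+1, (15|23)=-1; sign (−1)^0·+1^2·-1^3 = -1.
(a,b)_41: α=-2, u≡26; β=-2, v≡28 (mod 41); (26|41)=-1, (28|41)=-1; sign (−1)^0·-1^-2·-1^-2 = +1.
(a,b)_7: α=4, u≡1; β=3, v≡1 (mod 7); (1|7)=+1, (1|7)=+1; sign (−1)^0·+1^3·+1^4 = +1.
(a,b)_5: α=5, u≡1; β=4, v≡4 (mod 5); (1|5)=+1, (4|5)=+1; sign (−1)^0·+1^4·+1^5 = +1.
(a,b)_17: α=3, u≡9; β=2, v≡12 (mod 17); (9|17)=+1, (12|17)=-1; sign (−1)^0·+1^2·-1^3 = -1.
(a,b)_2: α=0, β=-3; u≡3, v≡7 (mod 8); ε(u)ε(v)=1·1, αω(v)=0·0, βω(u)=-3·1; sum ≡ 0  ⇒  +1.
(a,b)_3: α=14, u≡2; β=10, v≡2 (mod 3); (2|3)=-1, (2|3)=-1; sign (−1)^0·-1^10·-1^14 = +1.
(a,b)_∞: sgn(1955)=+, sgn(14)=+, so +1.
|Ram(1955, 14)| = 2, even; anisotropic at {17, 23}.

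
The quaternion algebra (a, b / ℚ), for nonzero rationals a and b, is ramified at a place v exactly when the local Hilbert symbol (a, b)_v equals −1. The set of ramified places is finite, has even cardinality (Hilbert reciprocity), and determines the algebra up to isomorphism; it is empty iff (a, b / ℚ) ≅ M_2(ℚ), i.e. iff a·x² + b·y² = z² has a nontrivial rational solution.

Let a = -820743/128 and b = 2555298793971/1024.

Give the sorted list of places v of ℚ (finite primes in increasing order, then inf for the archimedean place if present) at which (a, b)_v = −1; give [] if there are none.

Mod squares: a ≡ -13566, b ≡ 51. Check v ∈ {∞, 2, 3, 7, 11, 17, 19}.
v=3: a=3^1·(≡2), b=3^5·(≡2) mod 3; (2|3)=-1, (2|3)=-1; (−1)^{1·5·1}·(-1)^5·(-1)^1 = -1.
v=7: a=7^1·(≡4), b=7^2·(≡1) mod 7; (4|7)=+1, (1|7)=+1; (−1)^{1·2·3}·(+1)^2·(+1)^1 = +1.
v=19: a=19^1·(≡2), b=19^2·(≡3) mod 19; (2|19)=-1, (3|19)=-1; (−1)^{1·2·9}·(-1)^2·(-1)^1 = -1.
v=17: a=17^1·(≡2), b=17^3·(≡14) mod 17; (2|17)=+1, (14|17)=-1; (−1)^{1·3·8}·(+1)^3·(-1)^1 = -1.
v=2: v_2(a)=-7, v_2(b)=-10; units ≡ 1, 3 (mod 8); ε·ε+αω+βω = 0·1+-7·1+-10·0 ≡ 1  ⇒  (a,b)_2 = -1.
v=11: a=11^2·(≡10), b=11^2·(≡7) mod 11; (10|11)=-1, (7|11)=-1; (−1)^{2·2·5}·(-1)^2·(-1)^2 = +1.
v=∞: -13566 < 0 and 51 > 0  ⇒  (a,b)_∞ = +1.
Ram(-13566, 51) = {2, 3, 17, 19}; no ℚ_2-point on the conic.

[2, 3, 17, 19]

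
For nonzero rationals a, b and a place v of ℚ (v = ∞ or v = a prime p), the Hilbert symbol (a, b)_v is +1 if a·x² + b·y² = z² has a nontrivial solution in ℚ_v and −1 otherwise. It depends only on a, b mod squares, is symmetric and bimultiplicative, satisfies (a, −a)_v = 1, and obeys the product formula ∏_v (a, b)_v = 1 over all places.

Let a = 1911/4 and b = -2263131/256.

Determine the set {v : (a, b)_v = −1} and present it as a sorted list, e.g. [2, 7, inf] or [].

[]

Mod squares: a ≡ 39, b ≡ -299. Check v ∈ {∞, 2, 3, 7, 13, 23, 29}.
v=29: a=29^0·(≡21), b=29^2·(≡22) mod 29; (21|29)=-1, (22|29)=+1; (−1)^{0·2·14}·(-1)^2·(+1)^0 = +1.
v=∞: 39 > 0 and -299 < 0  ⇒  (a,b)_∞ = +1.
v=3: a=3^1·(≡1), b=3^2·(≡1) mod 3; (1|3)=+1, (1|3)=+1; (−1)^{1·2·1}·(+1)^2·(+1)^1 = +1.
v=7: a=7^2·(≡1), b=7^0·(≡1) mod 7; (1|7)=+1, (1|7)=+1; (−1)^{2·0·3}·(+1)^0·(+1)^2 = +1.
v=23: a=23^0·(≡12), b=23^1·(≡22) mod 23; (12|23)=+1, (22|23)=-1; (−1)^{0·1·11}·(+1)^1·(-1)^0 = +1.
v=13: a=13^1·(≡1), b=13^1·(≡1) mod 13; (1|13)=+1, (1|13)=+1; (−1)^{1·1·6}·(+1)^1·(+1)^1 = +1.
v=2: v_2(a)=-2, v_2(b)=-8; units ≡ 7, 5 (mod 8); ε·ε+αω+βω = 1·0+-2·1+-8·0 ≡ 0  ⇒  (a,b)_2 = +1.
Ram(a, b) = ∅: the form 39·x² + -299·y² − z² is isotropic over every ℚ_v, so by Hasse–Minkowski it is isotropic over ℚ.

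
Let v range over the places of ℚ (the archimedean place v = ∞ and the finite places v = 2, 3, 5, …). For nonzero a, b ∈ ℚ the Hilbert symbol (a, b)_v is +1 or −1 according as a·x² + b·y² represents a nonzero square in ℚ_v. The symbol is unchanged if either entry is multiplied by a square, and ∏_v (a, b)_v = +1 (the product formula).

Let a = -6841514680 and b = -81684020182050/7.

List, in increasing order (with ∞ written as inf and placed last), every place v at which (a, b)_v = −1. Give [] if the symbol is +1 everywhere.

(a, b) ≡ (-3233230, -46046) mod (ℚ^×)²; places V = {2, 3, 5, 7, 11, 13, 17, 19, 23, ∞}.
(a,b)_3: α=0, u≡2; β=2, v≡1 (mod 3); (2|3)=-1, (1|3)=+1; sign (−1)^0·-1^2·+1^0 = +1.
(a,b)_11: α=1, u≡4; β=1, v≡3 (mod 11); (4|11)=+1, (3|11)=+1; sign (−1)^1·+1^1·+1^1 = -1.
(a,b)_17: α=1, u≡14; β=2, v≡7 (mod 17); (14|17)=-1, (7|17)=-1; sign (−1)^0·-1^2·-1^1 = -1.
(a,b)_2: α=3, β=1; u≡1, v≡1 (mod 8); ε(u)ε(v)=0·0, αω(v)=3·0, βω(u)=1·0; sum ≡ 0  ⇒  +1.
(a,b)_19: α=1, u≡15; β=2, v≡12 (mod 19); (15|19)=-1, (12|19)=-1; sign (−1)^0·-1^2·-1^1 = -1.
(a,b)_13: α=1, u≡8; β=1, v≡2 (mod 13); (8|13)=-1, (2|13)=-1; sign (−1)^0·-1^1·-1^1 = +1.
(a,b)_23: α=2, u≡3; β=3, v≡17 (mod 23); (3|23)=+1, (17|23)=-1; sign (−1)^0·+1^3·-1^2 = +1.
(a,b)_7: α=1, u≡3; β=-1, v≡1 (mod 7); (3|7)=-1, (1|7)=+1; sign (−1)^1·-1^-1·+1^1 = +1.
(a,b)_5: α=1, u≡4; β=2, v≡4 (mod 5); (4|5)=+1, (4|5)=+1; sign (−1)^0·+1^2·+1^1 = +1.
(a,b)_∞: sgn(-3233230)=−, sgn(-46046)=−, so -1.
Ram(-3233230, -46046) = {11, 17, 19, ∞}; no ℚ_11-point on the conic.

[11, 17, 19, inf]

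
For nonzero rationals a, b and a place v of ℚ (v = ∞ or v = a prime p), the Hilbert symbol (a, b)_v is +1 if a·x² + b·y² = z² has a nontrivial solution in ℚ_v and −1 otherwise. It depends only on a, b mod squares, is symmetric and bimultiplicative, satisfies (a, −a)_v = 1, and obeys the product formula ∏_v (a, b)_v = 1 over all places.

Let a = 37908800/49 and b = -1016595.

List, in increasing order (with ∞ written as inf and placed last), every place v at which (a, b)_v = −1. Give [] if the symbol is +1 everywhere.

[5, 19]

Mod squares: a ≡ 23693, b ≡ -112955. Check v ∈ {∞, 2, 3, 5, 7, 19, 29, 41, 43}.
v=43: a=43^1·(≡31), b=43^0·(≡11) mod 43; (31|43)=+1, (11|43)=+1; (−1)^{1·0·21}·(+1)^0·(+1)^1 = +1.
v=7: a=7^-2·(≡6), b=7^0·(≡1) mod 7; (6|7)=-1, (1|7)=+1; (−1)^{-2·0·3}·(-1)^0·(+1)^-2 = +1.
v=2: v_2(a)=6, v_2(b)=0; units ≡ 5, 5 (mod 8); ε·ε+αω+βω = 0·0+6·1+0·1 ≡ 0  ⇒  (a,b)_2 = +1.
v=5: a=5^2·(≡3), b=5^1·(≡1) mod 5; (3|5)=-1, (1|5)=+1; (−1)^{2·1·2}·(-1)^1·(+1)^2 = -1.
v=41: a=41^0·(≡25), b=41^1·(≡10) mod 41; (25|41)=+1, (10|41)=+1; (−1)^{0·1·20}·(+1)^1·(+1)^0 = +1.
v=3: a=3^0·(≡2), b=3^2·(≡1) mod 3; (2|3)=-1, (1|3)=+1; (−1)^{0·2·1}·(-1)^2·(+1)^0 = +1.
v=∞: 23693 > 0 and -112955 < 0  ⇒  (a,b)_∞ = +1.
v=29: a=29^1·(≡23), b=29^1·(≡6) mod 29; (23|29)=+1, (6|29)=+1; (−1)^{1·1·14}·(+1)^1·(+1)^1 = +1.
v=19: a=19^1·(≡13), b=19^1·(≡18) mod 19; (13|19)=-1, (18|19)=-1; (−1)^{1·1·9}·(-1)^1·(-1)^1 = -1.
(23693, -112955 / ℚ) ramifies at {5, 19}: a division algebra.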